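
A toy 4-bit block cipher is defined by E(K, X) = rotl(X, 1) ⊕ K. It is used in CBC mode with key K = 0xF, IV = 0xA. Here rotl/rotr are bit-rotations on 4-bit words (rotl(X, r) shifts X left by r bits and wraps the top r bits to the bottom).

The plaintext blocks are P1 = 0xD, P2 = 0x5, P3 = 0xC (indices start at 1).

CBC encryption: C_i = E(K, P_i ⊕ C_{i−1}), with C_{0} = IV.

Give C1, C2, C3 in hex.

C1: P1 ⊕ 0xA = 0x7; E(K, 0x7) = 0x1.
C2: P2 ⊕ 0x1 = 0x4; E(K, 0x4) = 0x7.
C3: P3 ⊕ 0x7 = 0xB; E(K, 0xB) = 0x8.

C1 = 0x1, C2 = 0x7, C3 = 0x8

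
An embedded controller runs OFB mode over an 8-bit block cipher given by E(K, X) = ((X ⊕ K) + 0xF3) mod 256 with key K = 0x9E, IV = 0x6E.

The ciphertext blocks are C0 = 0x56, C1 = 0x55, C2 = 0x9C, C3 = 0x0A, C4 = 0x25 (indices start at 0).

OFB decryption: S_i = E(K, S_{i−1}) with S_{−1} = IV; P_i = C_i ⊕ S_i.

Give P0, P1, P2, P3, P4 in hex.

P0: S = E(K, 0x6E) = 0xE3; 0x56 ⊕ 0xE3 = 0xB5.
P1: S = E(K, 0xE3) = 0x70; 0x55 ⊕ 0x70 = 0x25.
P2: S = E(K, 0x70) = 0xE1; 0x9C ⊕ 0xE1 = 0x7D.
P3: S = E(K, 0xE1) = 0x72; 0x0A ⊕ 0x72 = 0x78.
P4: S = E(K, 0x72) = 0xDF; 0x25 ⊕ 0xDF = 0xFA.

P0 = 0xB5, P1 = 0x25, P2 = 0x7D, P3 = 0x78, P4 = 0xFA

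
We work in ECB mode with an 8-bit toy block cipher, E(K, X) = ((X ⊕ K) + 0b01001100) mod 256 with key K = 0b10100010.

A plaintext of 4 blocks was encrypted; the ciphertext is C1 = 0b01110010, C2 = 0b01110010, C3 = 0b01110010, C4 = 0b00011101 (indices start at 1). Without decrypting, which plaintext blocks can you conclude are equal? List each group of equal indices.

P1 = P2 = P3

ECB encrypts each block independently with the same key, so equal ciphertext blocks imply equal plaintext blocks.
C1 = C2 = C3 = 0b01110010, so P1 = P2 = P3.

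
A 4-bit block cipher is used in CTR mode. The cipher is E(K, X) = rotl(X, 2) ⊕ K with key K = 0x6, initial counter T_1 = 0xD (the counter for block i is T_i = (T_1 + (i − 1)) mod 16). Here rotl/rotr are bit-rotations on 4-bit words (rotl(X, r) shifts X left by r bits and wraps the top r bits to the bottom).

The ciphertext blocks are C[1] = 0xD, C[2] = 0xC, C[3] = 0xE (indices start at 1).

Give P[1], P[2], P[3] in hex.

P[1] = 0xC, P[2] = 0x1, P[3] = 0x7

CTR decryption: S_i = E(K, T_i) where T_i is the counter for block i; P_i = C_i ⊕ S_i.
P[1]: T = 0xD, S = E(K, T) = 0x1; 0xD ⊕ 0x1 = 0xC.
P[2]: T = 0xE, S = E(K, T) = 0xD; 0xC ⊕ 0xD = 0x1.
P[3]: T = 0xF, S = E(K, T) = 0x9; 0xE ⊕ 0x9 = 0x7.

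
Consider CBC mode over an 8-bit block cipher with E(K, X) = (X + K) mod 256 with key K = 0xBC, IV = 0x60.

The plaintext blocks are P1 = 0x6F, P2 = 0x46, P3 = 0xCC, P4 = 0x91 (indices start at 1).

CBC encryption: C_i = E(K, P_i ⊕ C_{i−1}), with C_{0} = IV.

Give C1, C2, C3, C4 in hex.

C1 = 0xCB, C2 = 0x49, C3 = 0x41, C4 = 0x8C

C1: P1 ⊕ 0x60 = 0x0F; E(K, 0x0F) = 0xCB.
C2: P2 ⊕ 0xCB = 0x8D; E(K, 0x8D) = 0x49.
C3: P3 ⊕ 0x49 = 0x85; E(K, 0x85) = 0x41.
C4: P4 ⊕ 0x41 = 0xD0; E(K, 0xD0) = 0x8C.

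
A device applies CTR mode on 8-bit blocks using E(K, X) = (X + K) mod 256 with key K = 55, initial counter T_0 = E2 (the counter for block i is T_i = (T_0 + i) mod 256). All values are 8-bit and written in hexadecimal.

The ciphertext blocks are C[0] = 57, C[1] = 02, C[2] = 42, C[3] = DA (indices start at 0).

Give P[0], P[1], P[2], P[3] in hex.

CTR decryption: S_i = E(K, T_i) where T_i is the counter for block i; P_i = C_i ⊕ S_i.
P[0]: T = E2, S = E(K, T) = 37; 57 ⊕ 37 = 60.
P[1]: T = E3, S = E(K, T) = 38; 02 ⊕ 38 = 3A.
P[2]: T = E4, S = E(K, T) = 39; 42 ⊕ 39 = 7B.
P[3]: T = E5, S = E(K, T) = 3A; DA ⊕ 3A = E0.

P[0] = 60, P[1] = 3A, P[2] = 7B, P[3] = E0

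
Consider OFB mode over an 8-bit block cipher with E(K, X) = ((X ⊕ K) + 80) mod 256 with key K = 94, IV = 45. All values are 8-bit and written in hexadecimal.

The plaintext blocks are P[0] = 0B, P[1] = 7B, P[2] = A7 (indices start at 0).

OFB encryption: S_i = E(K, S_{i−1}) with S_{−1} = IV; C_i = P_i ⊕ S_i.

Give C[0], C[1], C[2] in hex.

C[0] = 5A, C[1] = 3E, C[2] = F6

C[0]: S = E(K, 45) = 51; 0B ⊕ 51 = 5A.
C[1]: S = E(K, 51) = 45; 7B ⊕ 45 = 3E.
C[2]: S = E(K, 45) = 51; A7 ⊕ 51 = F6.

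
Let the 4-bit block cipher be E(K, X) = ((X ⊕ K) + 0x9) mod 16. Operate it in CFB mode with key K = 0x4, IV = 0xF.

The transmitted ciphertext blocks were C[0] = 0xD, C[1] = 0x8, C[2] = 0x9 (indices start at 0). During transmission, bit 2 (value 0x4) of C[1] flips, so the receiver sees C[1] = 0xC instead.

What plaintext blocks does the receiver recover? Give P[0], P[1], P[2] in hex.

CFB decryption: P_i = C_i ⊕ E(K, C_{i−1}), with C_{−1} = IV.
Only C[1] changed, to 0xC. In CFB, a change in C_i flips the same bit in P_i and garbles P_{i+1}. Decrypting the received ciphertext:
P[0]: E(K, 0xF) = 0x4; 0xD ⊕ 0x4 = 0x9.
P[1]: E(K, 0xD) = 0x2; 0xC ⊕ 0x2 = 0xE.
P[2]: E(K, 0xC) = 0x1; 0x9 ⊕ 0x1 = 0x8.
Blocks that differ from the original plaintext: P[1], P[2].

P[0] = 0x9, P[1] = 0xE, P[2] = 0x8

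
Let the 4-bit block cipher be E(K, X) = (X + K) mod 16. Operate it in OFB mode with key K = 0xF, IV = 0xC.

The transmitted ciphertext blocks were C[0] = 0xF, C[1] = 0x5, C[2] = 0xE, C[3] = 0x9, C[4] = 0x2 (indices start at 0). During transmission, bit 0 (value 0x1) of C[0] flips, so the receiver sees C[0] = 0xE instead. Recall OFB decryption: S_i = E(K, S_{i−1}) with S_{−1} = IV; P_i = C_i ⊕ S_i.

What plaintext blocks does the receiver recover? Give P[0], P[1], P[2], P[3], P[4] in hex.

Only C[0] changed, to 0xE. In OFB, a change in C_i flips the same bit in P_i only; the keystream is unaffected. Decrypting the received ciphertext:
P[0]: S = E(K, 0xC) = 0xB; 0xE ⊕ 0xB = 0x5.
P[1]: S = E(K, 0xB) = 0xA; 0x5 ⊕ 0xA = 0xF.
P[2]: S = E(K, 0xA) = 0x9; 0xE ⊕ 0x9 = 0x7.
P[3]: S = E(K, 0x9) = 0x8; 0x9 ⊕ 0x8 = 0x1.
P[4]: S = E(K, 0x8) = 0x7; 0x2 ⊕ 0x7 = 0x5.
Blocks that differ from the original plaintext: P[0].

P[0] = 0x5, P[1] = 0xF, P[2] = 0x7, P[3] = 0x1, P[4] = 0x5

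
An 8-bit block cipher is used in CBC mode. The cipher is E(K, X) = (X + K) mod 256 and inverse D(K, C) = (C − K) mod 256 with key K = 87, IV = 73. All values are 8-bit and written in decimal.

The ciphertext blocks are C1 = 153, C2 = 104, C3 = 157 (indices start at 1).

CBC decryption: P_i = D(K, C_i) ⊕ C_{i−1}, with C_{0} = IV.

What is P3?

P3: D(K, 157) = 70; 70 ⊕ 104 = 46.

P3 = 46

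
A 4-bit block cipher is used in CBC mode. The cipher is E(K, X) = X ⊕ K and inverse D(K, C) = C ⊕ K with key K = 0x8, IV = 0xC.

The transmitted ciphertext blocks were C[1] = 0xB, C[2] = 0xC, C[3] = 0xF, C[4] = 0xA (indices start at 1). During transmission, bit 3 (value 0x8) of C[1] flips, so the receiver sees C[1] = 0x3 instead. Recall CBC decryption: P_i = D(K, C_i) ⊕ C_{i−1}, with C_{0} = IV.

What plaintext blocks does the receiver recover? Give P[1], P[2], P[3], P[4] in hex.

P[1] = 0x7, P[2] = 0x7, P[3] = 0xB, P[4] = 0xD

Only C[1] changed, to 0x3. In CBC, a change in C_i garbles P_i and flips the same bit in P_{i+1}. Decrypting the received ciphertext:
P[1]: D(K, 0x3) = 0xB; 0xB ⊕ 0xC = 0x7.
P[2]: D(K, 0xC) = 0x4; 0x4 ⊕ 0x3 = 0x7.
P[3]: D(K, 0xF) = 0x7; 0x7 ⊕ 0xC = 0xB.
P[4]: D(K, 0xA) = 0x2; 0x2 ⊕ 0xF = 0xD.
Blocks that differ from the original plaintext: P[1], P[2].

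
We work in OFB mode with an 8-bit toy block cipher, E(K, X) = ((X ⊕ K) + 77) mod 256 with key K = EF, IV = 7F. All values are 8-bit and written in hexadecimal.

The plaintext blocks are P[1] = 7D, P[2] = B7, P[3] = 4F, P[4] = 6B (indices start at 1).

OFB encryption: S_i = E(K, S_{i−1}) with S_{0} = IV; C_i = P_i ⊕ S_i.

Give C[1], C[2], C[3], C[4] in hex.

C[1] = 7A, C[2] = E8, C[3] = 68, C[4] = 54

C[1]: S = E(K, 7F) = 07; 7D ⊕ 07 = 7A.
C[2]: S = E(K, 07) = 5F; B7 ⊕ 5F = E8.
C[3]: S = E(K, 5F) = 27; 4F ⊕ 27 = 68.
C[4]: S = E(K, 27) = 3F; 6B ⊕ 3F = 54.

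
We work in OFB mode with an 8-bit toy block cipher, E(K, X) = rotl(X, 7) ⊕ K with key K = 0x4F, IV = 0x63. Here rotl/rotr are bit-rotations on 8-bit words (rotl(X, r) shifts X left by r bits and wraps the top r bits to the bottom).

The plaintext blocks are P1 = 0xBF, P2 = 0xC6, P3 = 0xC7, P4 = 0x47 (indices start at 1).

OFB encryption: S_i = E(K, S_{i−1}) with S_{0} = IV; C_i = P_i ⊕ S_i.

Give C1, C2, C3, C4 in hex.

C1: S = E(K, 0x63) = 0xFE; 0xBF ⊕ 0xFE = 0x41.
C2: S = E(K, 0xFE) = 0x30; 0xC6 ⊕ 0x30 = 0xF6.
C3: S = E(K, 0x30) = 0x57; 0xC7 ⊕ 0x57 = 0x90.
C4: S = E(K, 0x57) = 0xE4; 0x47 ⊕ 0xE4 = 0xA3.

C1 = 0x41, C2 = 0xF6, C3 = 0x90, C4 = 0xA3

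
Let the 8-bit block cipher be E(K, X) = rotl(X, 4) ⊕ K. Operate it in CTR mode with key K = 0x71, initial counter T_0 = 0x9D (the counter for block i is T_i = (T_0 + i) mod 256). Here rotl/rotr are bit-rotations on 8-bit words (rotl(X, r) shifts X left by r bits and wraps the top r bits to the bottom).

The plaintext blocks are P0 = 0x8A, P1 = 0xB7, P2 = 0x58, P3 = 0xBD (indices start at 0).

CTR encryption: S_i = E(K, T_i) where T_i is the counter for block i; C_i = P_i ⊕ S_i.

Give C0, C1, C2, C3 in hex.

C0: T = 0x9D, S = E(K, T) = 0xA8; 0x8A ⊕ 0xA8 = 0x22.
C1: T = 0x9E, S = E(K, T) = 0x98; 0xB7 ⊕ 0x98 = 0x2F.
C2: T = 0x9F, S = E(K, T) = 0x88; 0x58 ⊕ 0x88 = 0xD0.
C3: T = 0xA0, S = E(K, T) = 0x7B; 0xBD ⊕ 0x7B = 0xC6.

C0 = 0x22, C1 = 0x2F, C2 = 0xD0, C3 = 0xC6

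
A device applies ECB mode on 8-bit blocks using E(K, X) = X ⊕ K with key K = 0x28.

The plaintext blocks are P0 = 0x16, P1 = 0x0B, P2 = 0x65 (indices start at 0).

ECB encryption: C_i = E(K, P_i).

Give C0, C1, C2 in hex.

C0 = 0x3E, C1 = 0x23, C2 = 0x4D

C0: E(K, 0x16) = 0x3E.
C1: E(K, 0x0B) = 0x23.
C2: E(K, 0x65) = 0x4D.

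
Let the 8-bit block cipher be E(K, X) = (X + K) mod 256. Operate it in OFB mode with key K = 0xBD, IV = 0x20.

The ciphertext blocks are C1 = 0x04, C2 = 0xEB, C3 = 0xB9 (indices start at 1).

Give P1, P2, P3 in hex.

OFB decryption: S_i = E(K, S_{i−1}) with S_{0} = IV; P_i = C_i ⊕ S_i.
P1: S = E(K, 0x20) = 0xDD; 0x04 ⊕ 0xDD = 0xD9.
P2: S = E(K, 0xDD) = 0x9A; 0xEB ⊕ 0x9A = 0x71.
P3: S = E(K, 0x9A) = 0x57; 0xB9 ⊕ 0x57 = 0xEE.

P1 = 0xD9, P2 = 0x71, P3 = 0xEE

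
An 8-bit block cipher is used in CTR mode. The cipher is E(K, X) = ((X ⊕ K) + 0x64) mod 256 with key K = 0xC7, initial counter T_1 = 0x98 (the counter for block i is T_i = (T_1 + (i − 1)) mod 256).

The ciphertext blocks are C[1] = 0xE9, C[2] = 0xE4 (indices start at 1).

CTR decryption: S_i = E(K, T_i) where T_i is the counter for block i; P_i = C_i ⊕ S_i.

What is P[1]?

P[1] = 0x2A

P[1]: T = 0x98, S = E(K, T) = 0xC3; 0xE9 ⊕ 0xC3 = 0x2A.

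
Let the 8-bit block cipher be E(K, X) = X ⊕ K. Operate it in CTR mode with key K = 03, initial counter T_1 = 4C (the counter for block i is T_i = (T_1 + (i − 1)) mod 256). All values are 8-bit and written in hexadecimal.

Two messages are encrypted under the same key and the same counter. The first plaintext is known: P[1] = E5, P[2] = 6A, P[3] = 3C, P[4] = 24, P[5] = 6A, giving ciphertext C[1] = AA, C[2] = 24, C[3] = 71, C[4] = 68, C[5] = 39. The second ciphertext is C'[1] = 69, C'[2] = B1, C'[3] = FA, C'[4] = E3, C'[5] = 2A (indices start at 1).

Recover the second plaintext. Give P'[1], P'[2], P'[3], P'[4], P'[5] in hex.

In CTR with a reused counter, both messages share the same keystream S_i, so C_i ⊕ C'_i = P_i ⊕ P'_i and thus P'_i = P_i ⊕ C_i ⊕ C'_i.
P'[1]: E5 ⊕ AA ⊕ 69 = 26.
P'[2]: 6A ⊕ 24 ⊕ B1 = FF.
P'[3]: 3C ⊕ 71 ⊕ FA = B7.
P'[4]: 24 ⊕ 68 ⊕ E3 = AF.
P'[5]: 6A ⊕ 39 ⊕ 2A = 79.

P'[1] = 26, P'[2] = FF, P'[3] = B7, P'[4] = AF, P'[5] = 79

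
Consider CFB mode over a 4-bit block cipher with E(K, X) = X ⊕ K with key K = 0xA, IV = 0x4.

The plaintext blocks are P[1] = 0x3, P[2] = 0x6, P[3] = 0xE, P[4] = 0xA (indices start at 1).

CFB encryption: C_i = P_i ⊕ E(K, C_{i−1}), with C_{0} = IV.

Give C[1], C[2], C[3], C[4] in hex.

C[1]: E(K, 0x4) = 0xE; 0x3 ⊕ 0xE = 0xD.
C[2]: E(K, 0xD) = 0x7; 0x6 ⊕ 0x7 = 0x1.
C[3]: E(K, 0x1) = 0xB; 0xE ⊕ 0xB = 0x5.
C[4]: E(K, 0x5) = 0xF; 0xA ⊕ 0xF = 0x5.

C[1] = 0xD, C[2] = 0x1, C[3] = 0x5, C[4] = 0x5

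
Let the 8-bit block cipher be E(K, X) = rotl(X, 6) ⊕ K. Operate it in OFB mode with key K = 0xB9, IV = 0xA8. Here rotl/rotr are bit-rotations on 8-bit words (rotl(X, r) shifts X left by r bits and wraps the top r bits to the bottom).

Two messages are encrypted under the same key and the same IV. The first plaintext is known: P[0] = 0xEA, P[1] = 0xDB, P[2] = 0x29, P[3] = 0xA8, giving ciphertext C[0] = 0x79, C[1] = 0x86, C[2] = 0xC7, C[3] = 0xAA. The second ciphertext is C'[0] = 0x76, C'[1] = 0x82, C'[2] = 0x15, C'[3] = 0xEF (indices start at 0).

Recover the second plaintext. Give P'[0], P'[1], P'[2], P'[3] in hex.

In OFB with a reused IV, both messages share the same keystream S_i, so C_i ⊕ C'_i = P_i ⊕ P'_i and thus P'_i = P_i ⊕ C_i ⊕ C'_i.
P'[0]: 0xEA ⊕ 0x79 ⊕ 0x76 = 0xE5.
P'[1]: 0xDB ⊕ 0x86 ⊕ 0x82 = 0xDF.
P'[2]: 0x29 ⊕ 0xC7 ⊕ 0x15 = 0xFB.
P'[3]: 0xA8 ⊕ 0xAA ⊕ 0xEF = 0xED.

P'[0] = 0xE5, P'[1] = 0xDF, P'[2] = 0xFB, P'[3] = 0xED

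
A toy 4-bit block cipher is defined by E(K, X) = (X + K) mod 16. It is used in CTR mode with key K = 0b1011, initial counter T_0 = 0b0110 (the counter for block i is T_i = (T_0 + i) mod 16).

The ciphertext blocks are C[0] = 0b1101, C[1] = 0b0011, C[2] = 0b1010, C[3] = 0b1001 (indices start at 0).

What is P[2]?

P[2] = 0b1001

CTR decryption: S_i = E(K, T_i) where T_i is the counter for block i; P_i = C_i ⊕ S_i.
P[2]: T = 0b1000, S = E(K, T) = 0b0011; 0b1010 ⊕ 0b0011 = 0b1001.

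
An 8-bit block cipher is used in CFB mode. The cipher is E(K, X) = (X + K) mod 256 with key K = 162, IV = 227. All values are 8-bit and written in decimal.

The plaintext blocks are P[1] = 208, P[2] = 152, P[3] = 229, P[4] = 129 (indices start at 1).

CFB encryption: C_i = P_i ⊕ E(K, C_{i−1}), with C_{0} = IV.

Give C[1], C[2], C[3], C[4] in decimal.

C[1]: E(K, 227) = 133; 208 ⊕ 133 = 85.
C[2]: E(K, 85) = 247; 152 ⊕ 247 = 111.
C[3]: E(K, 111) = 17; 229 ⊕ 17 = 244.
C[4]: E(K, 244) = 150; 129 ⊕ 150 = 23.

C[1] = 85, C[2] = 111, C[3] = 244, C[4] = 23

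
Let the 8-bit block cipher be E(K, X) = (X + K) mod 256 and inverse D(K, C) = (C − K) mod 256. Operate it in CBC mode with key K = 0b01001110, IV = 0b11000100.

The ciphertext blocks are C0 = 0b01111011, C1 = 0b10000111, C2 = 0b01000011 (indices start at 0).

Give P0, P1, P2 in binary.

P0 = 0b11101001, P1 = 0b01000010, P2 = 0b01110010

CBC decryption: P_i = D(K, C_i) ⊕ C_{i−1}, with C_{−1} = IV.
P0: D(K, 0b01111011) = 0b00101101; 0b00101101 ⊕ 0b11000100 = 0b11101001.
P1: D(K, 0b10000111) = 0b00111001; 0b00111001 ⊕ 0b01111011 = 0b01000010.
P2: D(K, 0b01000011) = 0b11110101; 0b11110101 ⊕ 0b10000111 = 0b01110010.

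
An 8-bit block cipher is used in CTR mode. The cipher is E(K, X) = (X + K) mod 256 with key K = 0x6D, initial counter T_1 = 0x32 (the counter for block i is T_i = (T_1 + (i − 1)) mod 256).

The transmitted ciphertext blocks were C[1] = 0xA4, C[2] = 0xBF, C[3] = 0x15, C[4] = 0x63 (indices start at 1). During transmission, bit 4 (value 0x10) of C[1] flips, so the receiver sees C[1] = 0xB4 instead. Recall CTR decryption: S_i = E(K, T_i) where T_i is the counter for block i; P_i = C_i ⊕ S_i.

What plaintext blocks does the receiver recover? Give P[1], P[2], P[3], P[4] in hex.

Only C[1] changed, to 0xB4. In CTR, a change in C_i flips the same bit in P_i only; the keystream is unaffected. Decrypting the received ciphertext:
P[1]: T = 0x32, S = E(K, T) = 0x9F; 0xB4 ⊕ 0x9F = 0x2B.
P[2]: T = 0x33, S = E(K, T) = 0xA0; 0xBF ⊕ 0xA0 = 0x1F.
P[3]: T = 0x34, S = E(K, T) = 0xA1; 0x15 ⊕ 0xA1 = 0xB4.
P[4]: T = 0x35, S = E(K, T) = 0xA2; 0x63 ⊕ 0xA2 = 0xC1.
Blocks that differ from the original plaintext: P[1].

P[1] = 0x2B, P[2] = 0x1F, P[3] = 0xB4, P[4] = 0xC1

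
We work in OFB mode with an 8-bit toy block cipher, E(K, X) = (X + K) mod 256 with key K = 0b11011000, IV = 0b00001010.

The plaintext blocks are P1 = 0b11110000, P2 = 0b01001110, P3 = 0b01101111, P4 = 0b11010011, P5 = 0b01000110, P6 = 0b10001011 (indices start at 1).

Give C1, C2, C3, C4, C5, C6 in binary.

OFB encryption: S_i = E(K, S_{i−1}) with S_{0} = IV; C_i = P_i ⊕ S_i.
C1: S = E(K, 0b00001010) = 0b11100010; 0b11110000 ⊕ 0b11100010 = 0b00010010.
C2: S = E(K, 0b11100010) = 0b10111010; 0b01001110 ⊕ 0b10111010 = 0b11110100.
C3: S = E(K, 0b10111010) = 0b10010010; 0b01101111 ⊕ 0b10010010 = 0b11111101.
C4: S = E(K, 0b10010010) = 0b01101010; 0b11010011 ⊕ 0b01101010 = 0b10111001.
C5: S = E(K, 0b01101010) = 0b01000010; 0b01000110 ⊕ 0b01000010 = 0b00000100.
C6: S = E(K, 0b01000010) = 0b00011010; 0b10001011 ⊕ 0b00011010 = 0b10010001.

C1 = 0b00010010, C2 = 0b11110100, C3 = 0b11111101, C4 = 0b10111001, C5 = 0b00000100, C6 = 0b10010001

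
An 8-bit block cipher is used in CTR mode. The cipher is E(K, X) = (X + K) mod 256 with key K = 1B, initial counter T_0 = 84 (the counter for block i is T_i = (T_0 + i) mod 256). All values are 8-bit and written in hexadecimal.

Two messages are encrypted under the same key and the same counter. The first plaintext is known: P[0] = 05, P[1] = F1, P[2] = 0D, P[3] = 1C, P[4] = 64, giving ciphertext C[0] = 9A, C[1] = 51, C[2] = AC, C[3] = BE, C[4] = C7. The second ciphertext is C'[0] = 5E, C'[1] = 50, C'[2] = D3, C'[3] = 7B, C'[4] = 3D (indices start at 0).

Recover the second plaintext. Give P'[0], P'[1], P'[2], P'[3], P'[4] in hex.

In CTR with a reused counter, both messages share the same keystream S_i, so C_i ⊕ C'_i = P_i ⊕ P'_i and thus P'_i = P_i ⊕ C_i ⊕ C'_i.
P'[0]: 05 ⊕ 9A ⊕ 5E = C1.
P'[1]: F1 ⊕ 51 ⊕ 50 = F0.
P'[2]: 0D ⊕ AC ⊕ D3 = 72.
P'[3]: 1C ⊕ BE ⊕ 7B = D9.
P'[4]: 64 ⊕ C7 ⊕ 3D = 9E.

P'[0] = C1, P'[1] = F0, P'[2] = 72, P'[3] = D9, P'[4] = 9E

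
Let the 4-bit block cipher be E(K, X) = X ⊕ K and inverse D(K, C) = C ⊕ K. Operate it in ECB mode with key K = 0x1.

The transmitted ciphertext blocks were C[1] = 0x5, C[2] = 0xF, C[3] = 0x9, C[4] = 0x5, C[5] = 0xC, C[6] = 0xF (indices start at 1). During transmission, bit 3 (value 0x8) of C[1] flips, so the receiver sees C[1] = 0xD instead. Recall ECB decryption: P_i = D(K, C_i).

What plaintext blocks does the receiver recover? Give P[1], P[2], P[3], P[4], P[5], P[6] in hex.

Only C[1] changed, to 0xD. In ECB, a change in C_i affects only P_i. Decrypting the received ciphertext:
P[1]: D(K, 0xD) = 0xC.
P[2]: D(K, 0xF) = 0xE.
P[3]: D(K, 0x9) = 0x8.
P[4]: D(K, 0x5) = 0x4.
P[5]: D(K, 0xC) = 0xD.
P[6]: D(K, 0xF) = 0xE.
Blocks that differ from the original plaintext: P[1].

P[1] = 0xC, P[2] = 0xE, P[3] = 0x8, P[4] = 0x4, P[5] = 0xD, P[6] = 0xE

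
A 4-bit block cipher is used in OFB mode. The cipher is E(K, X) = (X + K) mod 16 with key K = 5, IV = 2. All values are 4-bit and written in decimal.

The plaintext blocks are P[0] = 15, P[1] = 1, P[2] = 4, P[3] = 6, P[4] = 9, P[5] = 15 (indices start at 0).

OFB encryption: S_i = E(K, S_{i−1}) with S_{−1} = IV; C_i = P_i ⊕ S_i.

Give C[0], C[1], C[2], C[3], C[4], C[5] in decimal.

C[0]: S = E(K, 2) = 7; 15 ⊕ 7 = 8.
C[1]: S = E(K, 7) = 12; 1 ⊕ 12 = 13.
C[2]: S = E(K, 12) = 1; 4 ⊕ 1 = 5.
C[3]: S = E(K, 1) = 6; 6 ⊕ 6 = 0.
C[4]: S = E(K, 6) = 11; 9 ⊕ 11 = 2.
C[5]: S = E(K, 11) = 0; 15 ⊕ 0 = 15.

C[0] = 8, C[1] = 13, C[2] = 5, C[3] = 0, C[4] = 2, C[5] = 15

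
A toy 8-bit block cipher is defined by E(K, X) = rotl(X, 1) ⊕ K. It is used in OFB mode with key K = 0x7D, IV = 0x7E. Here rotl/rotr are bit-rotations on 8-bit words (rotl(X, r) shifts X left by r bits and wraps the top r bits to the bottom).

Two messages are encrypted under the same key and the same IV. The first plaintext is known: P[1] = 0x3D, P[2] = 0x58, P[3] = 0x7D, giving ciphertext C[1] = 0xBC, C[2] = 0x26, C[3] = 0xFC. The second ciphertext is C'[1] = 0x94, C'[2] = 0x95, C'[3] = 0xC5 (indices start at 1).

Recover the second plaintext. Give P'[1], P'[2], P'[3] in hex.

P'[1] = 0x15, P'[2] = 0xEB, P'[3] = 0x44

In OFB with a reused IV, both messages share the same keystream S_i, so C_i ⊕ C'_i = P_i ⊕ P'_i and thus P'_i = P_i ⊕ C_i ⊕ C'_i.
P'[1]: 0x3D ⊕ 0xBC ⊕ 0x94 = 0x15.
P'[2]: 0x58 ⊕ 0x26 ⊕ 0x95 = 0xEB.
P'[3]: 0x7D ⊕ 0xFC ⊕ 0xC5 = 0x44.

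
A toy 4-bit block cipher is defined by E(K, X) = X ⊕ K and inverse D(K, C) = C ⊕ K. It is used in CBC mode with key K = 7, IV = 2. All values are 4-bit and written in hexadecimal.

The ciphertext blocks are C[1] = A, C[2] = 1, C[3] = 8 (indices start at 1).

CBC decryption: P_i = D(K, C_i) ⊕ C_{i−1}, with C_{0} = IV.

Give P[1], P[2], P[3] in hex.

P[1]: D(K, A) = D; D ⊕ 2 = F.
P[2]: D(K, 1) = 6; 6 ⊕ A = C.
P[3]: D(K, 8) = F; F ⊕ 1 = E.

P[1] = F, P[2] = C, P[3] = E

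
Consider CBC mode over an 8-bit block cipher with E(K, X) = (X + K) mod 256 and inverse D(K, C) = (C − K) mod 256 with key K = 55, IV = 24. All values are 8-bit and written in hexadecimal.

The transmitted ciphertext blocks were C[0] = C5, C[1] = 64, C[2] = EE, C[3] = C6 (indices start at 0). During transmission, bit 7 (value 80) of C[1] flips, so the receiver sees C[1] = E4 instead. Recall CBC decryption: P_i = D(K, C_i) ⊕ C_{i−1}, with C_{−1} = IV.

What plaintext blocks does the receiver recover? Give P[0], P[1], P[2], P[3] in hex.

Only C[1] changed, to E4. In CBC, a change in C_i garbles P_i and flips the same bit in P_{i+1}. Decrypting the received ciphertext:
P[0]: D(K, C5) = 70; 70 ⊕ 24 = 54.
P[1]: D(K, E4) = 8F; 8F ⊕ C5 = 4A.
P[2]: D(K, EE) = 99; 99 ⊕ E4 = 7D.
P[3]: D(K, C6) = 71; 71 ⊕ EE = 9F.
Blocks that differ from the original plaintext: P[1], P[2].

P[0] = 54, P[1] = 4A, P[2] = 7D, P[3] = 9F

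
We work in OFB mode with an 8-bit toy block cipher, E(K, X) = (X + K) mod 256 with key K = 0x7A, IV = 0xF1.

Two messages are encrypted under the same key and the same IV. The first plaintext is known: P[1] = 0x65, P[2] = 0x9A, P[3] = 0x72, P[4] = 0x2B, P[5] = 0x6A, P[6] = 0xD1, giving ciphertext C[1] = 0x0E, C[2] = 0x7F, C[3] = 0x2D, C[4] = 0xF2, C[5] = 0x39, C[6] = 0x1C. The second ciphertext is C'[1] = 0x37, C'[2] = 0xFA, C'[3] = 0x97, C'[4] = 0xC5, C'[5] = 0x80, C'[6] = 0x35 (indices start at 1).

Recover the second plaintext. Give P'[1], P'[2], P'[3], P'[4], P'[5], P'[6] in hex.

P'[1] = 0x5C, P'[2] = 0x1F, P'[3] = 0xC8, P'[4] = 0x1C, P'[5] = 0xD3, P'[6] = 0xF8

In OFB with a reused IV, both messages share the same keystream S_i, so C_i ⊕ C'_i = P_i ⊕ P'_i and thus P'_i = P_i ⊕ C_i ⊕ C'_i.
P'[1]: 0x65 ⊕ 0x0E ⊕ 0x37 = 0x5C.
P'[2]: 0x9A ⊕ 0x7F ⊕ 0xFA = 0x1F.
P'[3]: 0x72 ⊕ 0x2D ⊕ 0x97 = 0xC8.
P'[4]: 0x2B ⊕ 0xF2 ⊕ 0xC5 = 0x1C.
P'[5]: 0x6A ⊕ 0x39 ⊕ 0x80 = 0xD3.
P'[6]: 0xD1 ⊕ 0x1C ⊕ 0x35 = 0xF8.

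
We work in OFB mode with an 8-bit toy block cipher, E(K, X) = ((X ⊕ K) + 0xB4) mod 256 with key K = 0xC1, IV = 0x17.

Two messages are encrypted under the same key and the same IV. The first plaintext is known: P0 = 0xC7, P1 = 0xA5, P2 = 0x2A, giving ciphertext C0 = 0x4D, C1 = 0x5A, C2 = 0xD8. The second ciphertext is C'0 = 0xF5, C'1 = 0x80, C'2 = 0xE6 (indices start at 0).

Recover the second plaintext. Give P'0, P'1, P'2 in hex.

In OFB with a reused IV, both messages share the same keystream S_i, so C_i ⊕ C'_i = P_i ⊕ P'_i and thus P'_i = P_i ⊕ C_i ⊕ C'_i.
P'0: 0xC7 ⊕ 0x4D ⊕ 0xF5 = 0x7F.
P'1: 0xA5 ⊕ 0x5A ⊕ 0x80 = 0x7F.
P'2: 0x2A ⊕ 0xD8 ⊕ 0xE6 = 0x14.

P'0 = 0x7F, P'1 = 0x7F, P'2 = 0x14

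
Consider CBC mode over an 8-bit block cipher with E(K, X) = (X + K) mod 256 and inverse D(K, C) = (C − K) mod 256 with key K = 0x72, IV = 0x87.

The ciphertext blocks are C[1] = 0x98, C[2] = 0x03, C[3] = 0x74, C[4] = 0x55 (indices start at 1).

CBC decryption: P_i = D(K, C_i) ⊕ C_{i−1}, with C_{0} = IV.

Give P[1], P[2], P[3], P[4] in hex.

P[1]: D(K, 0x98) = 0x26; 0x26 ⊕ 0x87 = 0xA1.
P[2]: D(K, 0x03) = 0x91; 0x91 ⊕ 0x98 = 0x09.
P[3]: D(K, 0x74) = 0x02; 0x02 ⊕ 0x03 = 0x01.
P[4]: D(K, 0x55) = 0xE3; 0xE3 ⊕ 0x74 = 0x97.

P[1] = 0xA1, P[2] = 0x09, P[3] = 0x01, P[4] = 0x97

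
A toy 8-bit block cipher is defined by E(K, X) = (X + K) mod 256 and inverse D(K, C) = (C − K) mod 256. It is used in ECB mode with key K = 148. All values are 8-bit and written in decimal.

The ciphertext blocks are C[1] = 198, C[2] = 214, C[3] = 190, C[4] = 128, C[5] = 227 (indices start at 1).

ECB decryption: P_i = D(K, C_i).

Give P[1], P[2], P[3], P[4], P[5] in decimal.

P[1] = 50, P[2] = 66, P[3] = 42, P[4] = 236, P[5] = 79

P[1]: D(K, 198) = 50.
P[2]: D(K, 214) = 66.
P[3]: D(K, 190) = 42.
P[4]: D(K, 128) = 236.
P[5]: D(K, 227) = 79.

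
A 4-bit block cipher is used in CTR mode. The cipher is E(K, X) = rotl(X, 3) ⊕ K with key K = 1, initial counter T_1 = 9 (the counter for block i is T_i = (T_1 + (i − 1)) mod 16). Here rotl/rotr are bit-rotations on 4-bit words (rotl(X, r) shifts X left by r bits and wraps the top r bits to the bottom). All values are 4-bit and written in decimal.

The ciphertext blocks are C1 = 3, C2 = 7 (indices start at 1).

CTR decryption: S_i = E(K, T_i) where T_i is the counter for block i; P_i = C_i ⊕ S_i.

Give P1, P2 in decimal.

P1: T = 9, S = E(K, T) = 13; 3 ⊕ 13 = 14.
P2: T = 10, S = E(K, T) = 4; 7 ⊕ 4 = 3.

P1 = 14, P2 = 3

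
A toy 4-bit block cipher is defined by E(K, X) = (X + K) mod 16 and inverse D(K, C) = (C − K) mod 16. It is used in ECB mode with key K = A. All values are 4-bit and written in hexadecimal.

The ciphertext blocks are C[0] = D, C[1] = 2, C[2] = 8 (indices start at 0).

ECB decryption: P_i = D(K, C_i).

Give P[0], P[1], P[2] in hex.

P[0]: D(K, D) = 3.
P[1]: D(K, 2) = 8.
P[2]: D(K, 8) = E.

P[0] = 3, P[1] = 8, P[2] = E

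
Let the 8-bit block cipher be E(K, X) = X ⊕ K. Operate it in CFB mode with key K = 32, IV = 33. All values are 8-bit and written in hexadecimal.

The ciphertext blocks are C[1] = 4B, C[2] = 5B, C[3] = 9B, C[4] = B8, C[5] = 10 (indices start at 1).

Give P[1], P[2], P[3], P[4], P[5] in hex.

CFB decryption: P_i = C_i ⊕ E(K, C_{i−1}), with C_{0} = IV.
P[1]: E(K, 33) = 01; 4B ⊕ 01 = 4A.
P[2]: E(K, 4B) = 79; 5B ⊕ 79 = 22.
P[3]: E(K, 5B) = 69; 9B ⊕ 69 = F2.
P[4]: E(K, 9B) = A9; B8 ⊕ A9 = 11.
P[5]: E(K, B8) = 8A; 10 ⊕ 8A = 9A.

P[1] = 4A, P[2] = 22, P[3] = F2, P[4] = 11, P[5] = 9A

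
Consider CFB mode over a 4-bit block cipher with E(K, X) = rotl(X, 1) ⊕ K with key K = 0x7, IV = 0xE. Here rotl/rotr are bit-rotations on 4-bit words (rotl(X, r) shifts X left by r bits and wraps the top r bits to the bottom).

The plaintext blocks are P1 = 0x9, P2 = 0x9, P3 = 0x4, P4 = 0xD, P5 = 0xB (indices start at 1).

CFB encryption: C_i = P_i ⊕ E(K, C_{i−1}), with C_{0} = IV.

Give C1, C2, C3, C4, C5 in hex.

C1 = 0x3, C2 = 0x8, C3 = 0x2, C4 = 0xE, C5 = 0x1

C1: E(K, 0xE) = 0xA; 0x9 ⊕ 0xA = 0x3.
C2: E(K, 0x3) = 0x1; 0x9 ⊕ 0x1 = 0x8.
C3: E(K, 0x8) = 0x6; 0x4 ⊕ 0x6 = 0x2.
C4: E(K, 0x2) = 0x3; 0xD ⊕ 0x3 = 0xE.
C5: E(K, 0xE) = 0xA; 0xB ⊕ 0xA = 0x1.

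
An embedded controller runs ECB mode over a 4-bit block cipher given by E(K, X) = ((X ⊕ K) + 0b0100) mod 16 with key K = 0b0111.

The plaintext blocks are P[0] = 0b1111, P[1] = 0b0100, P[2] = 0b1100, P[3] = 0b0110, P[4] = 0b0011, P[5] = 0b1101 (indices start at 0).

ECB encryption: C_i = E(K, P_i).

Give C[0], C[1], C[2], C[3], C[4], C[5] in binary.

C[0] = 0b1100, C[1] = 0b0111, C[2] = 0b1111, C[3] = 0b0101, C[4] = 0b1000, C[5] = 0b1110

C[0]: E(K, 0b1111) = 0b1100.
C[1]: E(K, 0b0100) = 0b0111.
C[2]: E(K, 0b1100) = 0b1111.
C[3]: E(K, 0b0110) = 0b0101.
C[4]: E(K, 0b0011) = 0b1000.
C[5]: E(K, 0b1101) = 0b1110.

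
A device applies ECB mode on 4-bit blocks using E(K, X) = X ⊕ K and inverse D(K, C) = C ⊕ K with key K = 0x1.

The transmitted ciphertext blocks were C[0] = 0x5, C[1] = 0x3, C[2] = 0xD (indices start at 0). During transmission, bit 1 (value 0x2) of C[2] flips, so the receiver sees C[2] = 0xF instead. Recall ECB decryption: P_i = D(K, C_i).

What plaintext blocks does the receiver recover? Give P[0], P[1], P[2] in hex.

P[0] = 0x4, P[1] = 0x2, P[2] = 0xE

Only C[2] changed, to 0xF. In ECB, a change in C_i affects only P_i. Decrypting the received ciphertext:
P[0]: D(K, 0x5) = 0x4.
P[1]: D(K, 0x3) = 0x2.
P[2]: D(K, 0xF) = 0xE.
Blocks that differ from the original plaintext: P[2].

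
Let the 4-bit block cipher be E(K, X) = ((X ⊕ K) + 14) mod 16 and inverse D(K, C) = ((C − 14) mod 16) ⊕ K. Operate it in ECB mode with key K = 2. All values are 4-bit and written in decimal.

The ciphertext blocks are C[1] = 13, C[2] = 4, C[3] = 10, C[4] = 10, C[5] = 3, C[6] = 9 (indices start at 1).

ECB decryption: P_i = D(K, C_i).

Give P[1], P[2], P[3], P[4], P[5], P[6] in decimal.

P[1]: D(K, 13) = 13.
P[2]: D(K, 4) = 4.
P[3]: D(K, 10) = 14.
P[4]: D(K, 10) = 14.
P[5]: D(K, 3) = 7.
P[6]: D(K, 9) = 9.

P[1] = 13, P[2] = 4, P[3] = 14, P[4] = 14, P[5] = 7, P[6] = 9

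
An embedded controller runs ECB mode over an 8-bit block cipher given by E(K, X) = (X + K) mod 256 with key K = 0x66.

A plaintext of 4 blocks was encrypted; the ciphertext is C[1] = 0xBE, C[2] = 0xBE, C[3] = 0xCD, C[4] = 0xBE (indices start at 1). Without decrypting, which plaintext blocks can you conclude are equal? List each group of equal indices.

ECB encrypts each block independently with the same key, so equal ciphertext blocks imply equal plaintext blocks.
C[1] = C[2] = C[4] = 0xBE, so P[1] = P[2] = P[4].

P[1] = P[2] = P[4]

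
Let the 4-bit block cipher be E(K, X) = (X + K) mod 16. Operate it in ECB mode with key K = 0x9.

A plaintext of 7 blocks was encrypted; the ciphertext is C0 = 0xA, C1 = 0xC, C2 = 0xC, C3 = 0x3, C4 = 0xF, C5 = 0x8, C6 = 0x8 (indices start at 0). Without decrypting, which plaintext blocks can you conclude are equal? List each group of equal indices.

P1 = P2; P5 = P6

ECB encrypts each block independently with the same key, so equal ciphertext blocks imply equal plaintext blocks.
C1 = C2 = 0xC, so P1 = P2.
C5 = C6 = 0x8, so P5 = P6.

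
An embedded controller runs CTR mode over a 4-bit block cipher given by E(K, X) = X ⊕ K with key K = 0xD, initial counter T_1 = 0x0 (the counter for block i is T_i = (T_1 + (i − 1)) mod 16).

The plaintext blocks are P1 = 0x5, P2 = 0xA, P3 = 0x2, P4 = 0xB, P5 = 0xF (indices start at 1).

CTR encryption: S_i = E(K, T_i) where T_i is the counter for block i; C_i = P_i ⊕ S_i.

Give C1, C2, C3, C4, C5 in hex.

C1 = 0x8, C2 = 0x6, C3 = 0xD, C4 = 0x5, C5 = 0x6

C1: T = 0x0, S = E(K, T) = 0xD; 0x5 ⊕ 0xD = 0x8.
C2: T = 0x1, S = E(K, T) = 0xC; 0xA ⊕ 0xC = 0x6.
C3: T = 0x2, S = E(K, T) = 0xF; 0x2 ⊕ 0xF = 0xD.
C4: T = 0x3, S = E(K, T) = 0xE; 0xB ⊕ 0xE = 0x5.
C5: T = 0x4, S = E(K, T) = 0x9; 0xF ⊕ 0x9 = 0x6.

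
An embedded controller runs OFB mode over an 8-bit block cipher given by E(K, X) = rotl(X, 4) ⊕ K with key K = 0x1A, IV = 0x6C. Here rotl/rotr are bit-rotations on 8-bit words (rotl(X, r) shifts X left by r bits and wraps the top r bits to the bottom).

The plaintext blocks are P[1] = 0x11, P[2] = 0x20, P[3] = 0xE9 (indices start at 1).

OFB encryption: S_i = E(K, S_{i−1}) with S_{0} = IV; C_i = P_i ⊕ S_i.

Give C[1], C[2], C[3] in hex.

C[1]: S = E(K, 0x6C) = 0xDC; 0x11 ⊕ 0xDC = 0xCD.
C[2]: S = E(K, 0xDC) = 0xD7; 0x20 ⊕ 0xD7 = 0xF7.
C[3]: S = E(K, 0xD7) = 0x67; 0xE9 ⊕ 0x67 = 0x8E.

C[1] = 0xCD, C[2] = 0xF7, C[3] = 0x8E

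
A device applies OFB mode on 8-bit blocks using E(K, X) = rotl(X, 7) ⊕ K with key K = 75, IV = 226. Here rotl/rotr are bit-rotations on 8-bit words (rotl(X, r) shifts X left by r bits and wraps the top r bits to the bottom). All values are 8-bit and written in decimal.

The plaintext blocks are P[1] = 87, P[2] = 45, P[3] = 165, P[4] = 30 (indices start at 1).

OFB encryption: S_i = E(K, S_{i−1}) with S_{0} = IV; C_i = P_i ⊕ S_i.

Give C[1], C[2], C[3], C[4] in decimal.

C[1]: S = E(K, 226) = 58; 87 ⊕ 58 = 109.
C[2]: S = E(K, 58) = 86; 45 ⊕ 86 = 123.
C[3]: S = E(K, 86) = 96; 165 ⊕ 96 = 197.
C[4]: S = E(K, 96) = 123; 30 ⊕ 123 = 101.

C[1] = 109, C[2] = 123, C[3] = 197, C[4] = 101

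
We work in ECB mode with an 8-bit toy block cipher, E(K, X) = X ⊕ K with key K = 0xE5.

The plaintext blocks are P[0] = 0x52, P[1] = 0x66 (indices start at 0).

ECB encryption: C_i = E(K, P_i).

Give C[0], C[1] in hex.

C[0]: E(K, 0x52) = 0xB7.
C[1]: E(K, 0x66) = 0x83.

C[0] = 0xB7, C[1] = 0x83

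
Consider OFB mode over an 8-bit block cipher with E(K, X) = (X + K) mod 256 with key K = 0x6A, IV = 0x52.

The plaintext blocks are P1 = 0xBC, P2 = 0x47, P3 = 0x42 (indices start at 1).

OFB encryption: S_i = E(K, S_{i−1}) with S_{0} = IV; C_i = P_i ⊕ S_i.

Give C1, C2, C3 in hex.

C1: S = E(K, 0x52) = 0xBC; 0xBC ⊕ 0xBC = 0x00.
C2: S = E(K, 0xBC) = 0x26; 0x47 ⊕ 0x26 = 0x61.
C3: S = E(K, 0x26) = 0x90; 0x42 ⊕ 0x90 = 0xD2.

C1 = 0x00, C2 = 0x61, C3 = 0xD2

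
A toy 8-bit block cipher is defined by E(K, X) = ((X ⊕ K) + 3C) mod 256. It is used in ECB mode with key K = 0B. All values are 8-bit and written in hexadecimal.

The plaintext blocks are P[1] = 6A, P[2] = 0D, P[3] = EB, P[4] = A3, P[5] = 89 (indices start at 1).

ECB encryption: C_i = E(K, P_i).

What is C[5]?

C[5] = BE

C[5]: E(K, 89) = BE.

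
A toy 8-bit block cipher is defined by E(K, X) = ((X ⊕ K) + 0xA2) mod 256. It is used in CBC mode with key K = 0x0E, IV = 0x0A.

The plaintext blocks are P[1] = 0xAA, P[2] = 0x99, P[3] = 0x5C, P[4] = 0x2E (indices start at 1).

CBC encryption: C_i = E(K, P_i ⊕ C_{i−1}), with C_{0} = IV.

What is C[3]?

C[1]: P[1] ⊕ 0x0A = 0xA0; E(K, 0xA0) = 0x50.
C[2]: P[2] ⊕ 0x50 = 0xC9; E(K, 0xC9) = 0x69.
C[3]: P[3] ⊕ 0x69 = 0x35; E(K, 0x35) = 0xDD.

C[3] = 0xDD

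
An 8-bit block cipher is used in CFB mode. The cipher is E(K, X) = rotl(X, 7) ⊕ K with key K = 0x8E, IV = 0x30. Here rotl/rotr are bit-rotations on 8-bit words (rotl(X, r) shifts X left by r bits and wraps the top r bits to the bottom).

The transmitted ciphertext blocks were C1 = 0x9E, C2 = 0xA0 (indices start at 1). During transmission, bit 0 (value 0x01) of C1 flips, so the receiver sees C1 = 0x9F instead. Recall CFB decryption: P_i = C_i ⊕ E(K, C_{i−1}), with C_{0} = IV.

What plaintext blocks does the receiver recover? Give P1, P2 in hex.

P1 = 0x09, P2 = 0xE1

Only C1 changed, to 0x9F. In CFB, a change in C_i flips the same bit in P_i and garbles P_{i+1}. Decrypting the received ciphertext:
P1: E(K, 0x30) = 0x96; 0x9F ⊕ 0x96 = 0x09.
P2: E(K, 0x9F) = 0x41; 0xA0 ⊕ 0x41 = 0xE1.
Blocks that differ from the original plaintext: P1, P2.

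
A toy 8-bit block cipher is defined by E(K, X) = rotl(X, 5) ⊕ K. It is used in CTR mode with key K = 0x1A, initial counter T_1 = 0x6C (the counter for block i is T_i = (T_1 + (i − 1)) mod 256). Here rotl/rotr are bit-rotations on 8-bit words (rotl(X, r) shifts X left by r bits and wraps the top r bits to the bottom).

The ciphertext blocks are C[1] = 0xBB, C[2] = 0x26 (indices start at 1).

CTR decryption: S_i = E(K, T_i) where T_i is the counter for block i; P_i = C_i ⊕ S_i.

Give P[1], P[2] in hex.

P[1]: T = 0x6C, S = E(K, T) = 0x97; 0xBB ⊕ 0x97 = 0x2C.
P[2]: T = 0x6D, S = E(K, T) = 0xB7; 0x26 ⊕ 0xB7 = 0x91.

P[1] = 0x2C, P[2] = 0x91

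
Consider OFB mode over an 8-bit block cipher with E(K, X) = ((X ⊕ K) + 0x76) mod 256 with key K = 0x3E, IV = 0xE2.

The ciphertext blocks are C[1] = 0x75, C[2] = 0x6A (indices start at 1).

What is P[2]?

P[2] = 0x88

OFB decryption: S_i = E(K, S_{i−1}) with S_{0} = IV; P_i = C_i ⊕ S_i.
P[1]: S = E(K, 0xE2) = 0x52; 0x75 ⊕ 0x52 = 0x27.
P[2]: S = E(K, 0x52) = 0xE2; 0x6A ⊕ 0xE2 = 0x88.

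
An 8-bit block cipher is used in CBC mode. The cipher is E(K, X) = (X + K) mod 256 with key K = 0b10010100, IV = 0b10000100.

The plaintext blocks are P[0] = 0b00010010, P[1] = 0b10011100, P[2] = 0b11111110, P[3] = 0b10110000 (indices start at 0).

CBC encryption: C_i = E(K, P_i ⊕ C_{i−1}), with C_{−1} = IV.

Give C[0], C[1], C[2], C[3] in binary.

C[0] = 0b00101010, C[1] = 0b01001010, C[2] = 0b01001000, C[3] = 0b10001100

C[0]: P[0] ⊕ 0b10000100 = 0b10010110; E(K, 0b10010110) = 0b00101010.
C[1]: P[1] ⊕ 0b00101010 = 0b10110110; E(K, 0b10110110) = 0b01001010.
C[2]: P[2] ⊕ 0b01001010 = 0b10110100; E(K, 0b10110100) = 0b01001000.
C[3]: P[3] ⊕ 0b01001000 = 0b11111000; E(K, 0b11111000) = 0b10001100.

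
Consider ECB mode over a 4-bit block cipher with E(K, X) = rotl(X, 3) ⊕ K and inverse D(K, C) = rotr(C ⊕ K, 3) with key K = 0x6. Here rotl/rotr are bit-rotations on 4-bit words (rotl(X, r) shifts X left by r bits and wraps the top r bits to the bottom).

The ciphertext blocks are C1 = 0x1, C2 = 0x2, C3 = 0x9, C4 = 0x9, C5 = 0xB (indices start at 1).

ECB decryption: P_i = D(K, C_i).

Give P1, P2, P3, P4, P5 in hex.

P1 = 0xE, P2 = 0x8, P3 = 0xF, P4 = 0xF, P5 = 0xB

P1: D(K, 0x1) = 0xE.
P2: D(K, 0x2) = 0x8.
P3: D(K, 0x9) = 0xF.
P4: D(K, 0x9) = 0xF.
P5: D(K, 0xB) = 0xB.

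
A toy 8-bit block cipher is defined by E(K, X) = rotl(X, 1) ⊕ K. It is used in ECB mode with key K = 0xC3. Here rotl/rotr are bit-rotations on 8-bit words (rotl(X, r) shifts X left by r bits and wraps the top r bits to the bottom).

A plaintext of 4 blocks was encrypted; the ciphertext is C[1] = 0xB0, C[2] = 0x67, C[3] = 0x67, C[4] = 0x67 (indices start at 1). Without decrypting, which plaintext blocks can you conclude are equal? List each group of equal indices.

ECB encrypts each block independently with the same key, so equal ciphertext blocks imply equal plaintext blocks.
C[2] = C[3] = C[4] = 0x67, so P[2] = P[3] = P[4].

P[2] = P[3] = P[4]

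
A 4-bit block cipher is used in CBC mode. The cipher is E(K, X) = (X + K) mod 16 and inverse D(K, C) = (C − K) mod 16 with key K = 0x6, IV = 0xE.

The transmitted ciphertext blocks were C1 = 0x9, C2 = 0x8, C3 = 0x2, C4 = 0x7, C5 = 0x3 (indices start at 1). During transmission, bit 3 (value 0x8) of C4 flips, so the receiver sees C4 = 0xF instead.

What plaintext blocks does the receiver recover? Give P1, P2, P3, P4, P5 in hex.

P1 = 0xD, P2 = 0xB, P3 = 0x4, P4 = 0xB, P5 = 0x2

CBC decryption: P_i = D(K, C_i) ⊕ C_{i−1}, with C_{0} = IV.
Only C4 changed, to 0xF. In CBC, a change in C_i garbles P_i and flips the same bit in P_{i+1}. Decrypting the received ciphertext:
P1: D(K, 0x9) = 0x3; 0x3 ⊕ 0xE = 0xD.
P2: D(K, 0x8) = 0x2; 0x2 ⊕ 0x9 = 0xB.
P3: D(K, 0x2) = 0xC; 0xC ⊕ 0x8 = 0x4.
P4: D(K, 0xF) = 0x9; 0x9 ⊕ 0x2 = 0xB.
P5: D(K, 0x3) = 0xD; 0xD ⊕ 0xF = 0x2.
Blocks that differ from the original plaintext: P4, P5.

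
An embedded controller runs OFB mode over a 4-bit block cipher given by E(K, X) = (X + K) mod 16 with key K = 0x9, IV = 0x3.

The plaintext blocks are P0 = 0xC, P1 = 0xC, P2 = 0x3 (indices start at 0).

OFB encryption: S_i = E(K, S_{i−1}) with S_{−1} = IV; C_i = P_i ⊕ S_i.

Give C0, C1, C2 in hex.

C0 = 0x0, C1 = 0x9, C2 = 0xD

C0: S = E(K, 0x3) = 0xC; 0xC ⊕ 0xC = 0x0.
C1: S = E(K, 0xC) = 0x5; 0xC ⊕ 0x5 = 0x9.
C2: S = E(K, 0x5) = 0xE; 0x3 ⊕ 0xE = 0xD.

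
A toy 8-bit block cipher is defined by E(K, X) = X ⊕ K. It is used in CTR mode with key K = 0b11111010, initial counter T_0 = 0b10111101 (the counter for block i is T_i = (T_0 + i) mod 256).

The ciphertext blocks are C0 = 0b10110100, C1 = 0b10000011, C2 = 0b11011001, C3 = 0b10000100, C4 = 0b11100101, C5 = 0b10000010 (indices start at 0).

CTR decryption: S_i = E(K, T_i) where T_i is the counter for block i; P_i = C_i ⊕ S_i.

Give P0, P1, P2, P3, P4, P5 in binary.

P0 = 0b11110011, P1 = 0b11000111, P2 = 0b10011100, P3 = 0b10111110, P4 = 0b11011110, P5 = 0b10111010

P0: T = 0b10111101, S = E(K, T) = 0b01000111; 0b10110100 ⊕ 0b01000111 = 0b11110011.
P1: T = 0b10111110, S = E(K, T) = 0b01000100; 0b10000011 ⊕ 0b01000100 = 0b11000111.
P2: T = 0b10111111, S = E(K, T) = 0b01000101; 0b11011001 ⊕ 0b01000101 = 0b10011100.
P3: T = 0b11000000, S = E(K, T) = 0b00111010; 0b10000100 ⊕ 0b00111010 = 0b10111110.
P4: T = 0b11000001, S = E(K, T) = 0b00111011; 0b11100101 ⊕ 0b00111011 = 0b11011110.
P5: T = 0b11000010, S = E(K, T) = 0b00111000; 0b10000010 ⊕ 0b00111000 = 0b10111010.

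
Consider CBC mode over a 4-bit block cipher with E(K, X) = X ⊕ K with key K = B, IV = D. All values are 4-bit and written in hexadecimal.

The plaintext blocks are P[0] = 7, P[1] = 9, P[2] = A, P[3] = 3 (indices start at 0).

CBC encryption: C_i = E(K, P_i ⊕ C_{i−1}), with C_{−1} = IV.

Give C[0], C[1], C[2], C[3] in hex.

C[0] = 1, C[1] = 3, C[2] = 2, C[3] = A

C[0]: P[0] ⊕ D = A; E(K, A) = 1.
C[1]: P[1] ⊕ 1 = 8; E(K, 8) = 3.
C[2]: P[2] ⊕ 3 = 9; E(K, 9) = 2.
C[3]: P[3] ⊕ 2 = 1; E(K, 1) = A.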